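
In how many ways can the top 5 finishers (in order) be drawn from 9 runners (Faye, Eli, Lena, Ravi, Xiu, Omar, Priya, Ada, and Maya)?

This is an ordered selection of 5 from 9: P(9,5).
That gives 9 × 8 × 7 × 6 × 5 = 15120.

15120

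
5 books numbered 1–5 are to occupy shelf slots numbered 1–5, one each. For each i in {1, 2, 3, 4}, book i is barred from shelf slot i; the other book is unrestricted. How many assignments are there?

Let Aᵢ (for 1 ≤ i ≤ 4) be the placements that put book i in its forbidden shelf slot. Any j of these fix j positions, leaving (5−j)! ways to fill the rest, and there are C(4,j) ways to pick which j.
By inclusion–exclusion, the number of valid placements is Σ_{j=0}^{4} (−1)^j C(4,j)·(5−j)!.
Computing: 120 − 96 + 36 − 8 + 1 = 53.

53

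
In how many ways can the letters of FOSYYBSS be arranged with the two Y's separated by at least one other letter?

2520

Total arrangements of FOSYYBSS: 8!/(3!·2!) = 3360.
Arrangements with the Y's together: treat YY as one letter, giving (7)!/(3!) = 840.
Hence 3360 − 840 = 2520.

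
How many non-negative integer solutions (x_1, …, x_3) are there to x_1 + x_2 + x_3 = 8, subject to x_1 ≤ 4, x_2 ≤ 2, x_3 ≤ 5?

Without the upper bounds there are C(10,2) = 45 ways to split 8 among 3 variables.
Subtract solutions that violate a single cap (substitute x_i' = x_i − (cap_i+1)): x_1 ≥ 5 gives C(5,2) = 10; x_2 ≥ 3 gives C(7,2) = 21; x_3 ≥ 6 gives C(4,2) = 6. Together 37.
Add back pairs where two caps are both exceeded: 1 + 0 + 0 = 1.
By inclusion–exclusion the count is 45 − 37 + 1 = 9.

9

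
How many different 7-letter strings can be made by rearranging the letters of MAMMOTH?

840

The 7 letters of MAMMOTH have repeats: M appearing 3 times.
So there are 7! / (3!) = 840 distinguishable arrangements.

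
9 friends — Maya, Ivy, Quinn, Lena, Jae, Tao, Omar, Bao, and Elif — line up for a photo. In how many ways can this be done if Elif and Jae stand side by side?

80640

Place the 7 others and the Elif-Jae pair as 8 objects in a line; the pair has 2 internal arrangements.
That gives 2 × 8! = 2 × 40320 = 80640.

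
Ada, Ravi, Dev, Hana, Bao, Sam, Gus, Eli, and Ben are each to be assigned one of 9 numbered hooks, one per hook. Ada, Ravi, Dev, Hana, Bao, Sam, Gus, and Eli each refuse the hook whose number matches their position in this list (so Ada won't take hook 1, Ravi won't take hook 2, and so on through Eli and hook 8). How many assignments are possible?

148329

Let Aᵢ (for 1 ≤ i ≤ 8) be the placements that put person i in their forbidden hook. Any j of these fix j positions, leaving (9−j)! ways to fill the rest, and there are C(8,j) ways to pick which j.
By inclusion–exclusion, the number of valid placements is Σ_{j=0}^{8} (−1)^j C(8,j)·(9−j)!.
Computing: 362880 − 322560 + 141120 − 40320 + 8400 − 1344 + 168 − 16 + 1 = 148329.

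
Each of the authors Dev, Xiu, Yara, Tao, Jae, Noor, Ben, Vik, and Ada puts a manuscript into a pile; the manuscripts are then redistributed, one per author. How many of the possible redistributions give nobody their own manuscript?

Count assignments avoiding every fixed point. For any j of the 9 authors fixed to their own manuscript, the other 9−j can be arranged in (9−j)! ways.
By inclusion–exclusion this is Σ_{j=0}^{9} (−1)^j C(9,j)·(9−j)!.
Computing: 362880 − 362880 + 181440 − 60480 + 15120 − 3024 + 504 − 72 + 9 − 1 = 133496.

133496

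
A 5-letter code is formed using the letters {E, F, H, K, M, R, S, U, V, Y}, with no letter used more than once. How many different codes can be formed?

This is a permutation of 5 out of 10: P(10,5) = 10!/5!.
That product is 10 × 9 × 8 × 7 × 6 = 30240.

30240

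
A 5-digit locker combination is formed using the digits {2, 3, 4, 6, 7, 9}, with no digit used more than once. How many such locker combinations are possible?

Choose and order 5 of the 6 symbols: the first digit has 6 options, the next 5, and so on down to 2.
That product is 6 × 5 × 4 × 3 × 2 = 720.

720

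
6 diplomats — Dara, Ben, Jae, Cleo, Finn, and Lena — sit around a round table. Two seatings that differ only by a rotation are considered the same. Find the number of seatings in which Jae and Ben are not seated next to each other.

All circular seatings of 6 people number (5)! = 120.
Those with Jae next to Ben: fuse the pair into one unit and seat 5 units around a circle — 2·(4)! = 48.
Subtracting, 120 − 48 = 72.

72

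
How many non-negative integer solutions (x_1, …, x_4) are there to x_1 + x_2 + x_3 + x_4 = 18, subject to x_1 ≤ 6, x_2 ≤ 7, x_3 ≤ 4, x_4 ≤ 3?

10

Ignoring the caps, the number of non-negative solutions to x_1+…+x_4 = 18 is C(21,3) = 1330.
Subtract solutions that violate a single cap (substitute x_i' = x_i − (cap_i+1)): x_1 ≥ 7 gives C(14,3) = 364; x_2 ≥ 8 gives C(13,3) = 286; x_3 ≥ 5 gives C(16,3) = 560; x_4 ≥ 4 gives C(17,3) = 680. Together 1890.
Add back pairs where two caps are both exceeded: 20 + 84 + 120 + 56 + 84 + 220 = 584.
Subtract triples: 0 + 0 + 10 + 4 = 14.
By inclusion–exclusion the count is 1330 − 1890 + 584 − 14 = 10.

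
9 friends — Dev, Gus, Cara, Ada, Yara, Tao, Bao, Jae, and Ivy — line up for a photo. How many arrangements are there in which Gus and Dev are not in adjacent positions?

There are 9! = 362880 arrangements in all. If Gus and Dev are adjacent, merging them into one block gives 2·(8)! = 80640 arrangements.
So 362880 − 80640 = 282240 arrangements keep them apart.

282240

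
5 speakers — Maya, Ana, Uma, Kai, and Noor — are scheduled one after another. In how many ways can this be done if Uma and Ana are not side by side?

72

Of the 5! = 120 arrangements, those with Uma and Ana adjacent number 2 × 4! = 48 (treat the pair as a block with 2 internal orders).
Complementary counting: 120 − 48 = 72.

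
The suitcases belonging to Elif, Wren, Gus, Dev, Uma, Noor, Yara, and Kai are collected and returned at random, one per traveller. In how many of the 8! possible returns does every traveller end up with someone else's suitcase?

This is the derangement count D_8: permutations of 8 items with no fixed point.
By inclusion–exclusion this is Σ_{j=0}^{8} (−1)^j C(8,j)·(8−j)!.
Computing: 40320 − 40320 + 20160 − 6720 + 1680 − 336 + 56 − 8 + 1 = 14833.

14833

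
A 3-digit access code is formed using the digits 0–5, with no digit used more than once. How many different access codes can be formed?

120

With no repetition, fill the 3 digits in order: 6 choices, then 5, down to 4.
6 × 5 × 4 = 120.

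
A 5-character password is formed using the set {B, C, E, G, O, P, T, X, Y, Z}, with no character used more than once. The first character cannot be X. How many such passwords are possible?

27216

The first character has 10−1 = 9 choices (anything except X).
The remaining 4 characters are filled from the other 9 symbols without repetition: 9 × 8 × 7 × 6 = 3024.
Total: 9 × 3024 = 27216.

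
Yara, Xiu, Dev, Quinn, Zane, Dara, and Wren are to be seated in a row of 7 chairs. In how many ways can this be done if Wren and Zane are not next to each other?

3600

Of the 7! = 5040 arrangements, those with Wren and Zane adjacent number 2 × 6! = 1440 (treat the pair as a block with 2 internal orders).
Complementary counting: 5040 − 1440 = 3600.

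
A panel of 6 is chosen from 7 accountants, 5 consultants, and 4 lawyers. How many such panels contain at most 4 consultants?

Split by how many consultants are chosen (0 through 4).
Sum: C(5,0)·C(11,6) + C(5,1)·C(11,5) + C(5,2)·C(11,4) + C(5,3)·C(11,3) + C(5,4)·C(11,2) = 462 + 2310 + 3300 + 1650 + 275 = 7997.

7997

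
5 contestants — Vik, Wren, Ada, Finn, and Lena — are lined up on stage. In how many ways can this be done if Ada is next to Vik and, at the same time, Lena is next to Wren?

Treat {Ada,Vik} as one block (2 orders) and {Lena,Wren} as another (2 orders).
That leaves 3 units to arrange: 2 × 2 × 3! = 4 × 6 = 24.

24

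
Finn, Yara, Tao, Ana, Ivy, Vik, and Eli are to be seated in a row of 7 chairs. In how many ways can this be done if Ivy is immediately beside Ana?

Place the 5 others and the Ivy-Ana pair as 6 objects in a line; the pair has 2 internal arrangements.
That gives 2 × 6! = 2 × 720 = 1440.

1440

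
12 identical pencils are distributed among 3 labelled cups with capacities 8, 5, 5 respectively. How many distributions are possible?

26

By stars and bars, unrestricted non-negative solutions to x_1+…+x_3 = 12 number C(12+2,2) = 91.
Subtract solutions that violate a single cap (substitute x_i' = x_i − (cap_i+1)): x_1 ≥ 9 gives C(5,2) = 10; x_2 ≥ 6 gives C(8,2) = 28; x_3 ≥ 6 gives C(8,2) = 28. Together 66.
Add back pairs where two caps are both exceeded: 0 + 0 + 1 = 1.
By inclusion–exclusion the count is 91 − 66 + 1 = 26.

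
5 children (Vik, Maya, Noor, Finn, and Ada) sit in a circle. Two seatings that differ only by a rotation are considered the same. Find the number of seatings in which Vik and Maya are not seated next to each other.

Without the restriction there are (4)! = 24 seatings.
Seatings with Vik beside Maya: treat them as a block with 2 internal orders, giving 2 × (3)! = 12.
Subtracting, 24 − 12 = 12.

12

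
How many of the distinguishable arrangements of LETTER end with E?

60

With the last slot taken by E, it remains to arrange the other 5 letters (LTTER).
Those 5 letters have T appearing twice, giving (5)!/(2!) = 60.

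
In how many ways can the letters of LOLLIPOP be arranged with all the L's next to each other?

Treat the 3 copies of L as a single block. The multiset to arrange is then {LLL, I, O, O, P, P}, 6 items in all.
That gives (6)!/(2!·2!) = 180 arrangements.

180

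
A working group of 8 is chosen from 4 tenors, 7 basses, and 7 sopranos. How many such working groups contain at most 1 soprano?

2475

Split by how many sopranos are chosen (0 through 1).
Sum: C(7,0)·C(11,8) + C(7,1)·C(11,7) = 165 + 2310 = 2475.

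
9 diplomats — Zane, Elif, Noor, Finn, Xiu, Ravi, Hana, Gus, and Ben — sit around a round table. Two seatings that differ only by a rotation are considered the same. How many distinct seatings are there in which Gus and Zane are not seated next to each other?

30240

Without the restriction there are (8)! = 40320 seatings.
Seatings with Gus beside Zane: treat them as a block with 2 internal orders, giving 2 × (7)! = 10080.
Subtracting, 40320 − 10080 = 30240.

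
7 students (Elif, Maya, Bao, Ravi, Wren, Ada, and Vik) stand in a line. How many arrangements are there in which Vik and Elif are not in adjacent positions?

3600

Of the 7! = 5040 arrangements, those with Vik and Elif adjacent number 2 × 6! = 1440 (treat the pair as a block with 2 internal orders).
So 5040 − 1440 = 3600 arrangements keep them apart.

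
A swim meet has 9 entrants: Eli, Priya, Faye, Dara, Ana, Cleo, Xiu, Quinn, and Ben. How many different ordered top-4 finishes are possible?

This is an ordered selection of 4 from 9: P(9,4).
That gives 9 × 8 × 7 × 6 = 3024.

3024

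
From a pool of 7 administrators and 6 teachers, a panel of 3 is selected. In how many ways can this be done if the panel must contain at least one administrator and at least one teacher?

231

Total 3-person selections from all 13: C(13,3) = 286.
Subtract selections that omit an entire group: no administrators → C(6,3) = 20; no teachers → C(7,3) = 35.
Both groups omitted at once is impossible, so 286 − 55 = 231.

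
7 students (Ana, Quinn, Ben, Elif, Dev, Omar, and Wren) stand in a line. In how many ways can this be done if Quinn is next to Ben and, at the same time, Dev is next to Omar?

480

Treat {Quinn,Ben} as one block (2 orders) and {Dev,Omar} as another (2 orders).
That leaves 5 units to arrange: 2 × 2 × 5! = 4 × 120 = 480.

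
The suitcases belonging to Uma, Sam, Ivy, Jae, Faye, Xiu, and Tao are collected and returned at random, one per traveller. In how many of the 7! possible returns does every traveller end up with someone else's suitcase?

Count assignments avoiding every fixed point. For any j of the 7 travellers fixed to their own suitcase, the other 7−j can be arranged in (7−j)! ways.
By inclusion–exclusion this is Σ_{j=0}^{7} (−1)^j C(7,j)·(7−j)!.
Computing: 5040 − 5040 + 2520 − 840 + 210 − 42 + 7 − 1 = 1854.

1854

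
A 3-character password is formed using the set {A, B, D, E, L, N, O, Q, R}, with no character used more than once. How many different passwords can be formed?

This is a permutation of 3 out of 9: P(9,3) = 9!/6!.
That product is 9 × 8 × 7 = 504.

504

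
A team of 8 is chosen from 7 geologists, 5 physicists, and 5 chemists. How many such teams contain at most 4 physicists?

24090

Split by how many physicists are chosen (0 through 4).
Sum: C(5,0)·C(12,8) + C(5,1)·C(12,7) + C(5,2)·C(12,6) + C(5,3)·C(12,5) + C(5,4)·C(12,4) = 495 + 3960 + 9240 + 7920 + 2475 = 24090.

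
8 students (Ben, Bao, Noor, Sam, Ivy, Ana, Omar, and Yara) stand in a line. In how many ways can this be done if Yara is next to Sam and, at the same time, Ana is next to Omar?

2880

Treat {Yara,Sam} as one block (2 orders) and {Ana,Omar} as another (2 orders).
That leaves 6 units to arrange: 2 × 2 × 6! = 4 × 720 = 2880.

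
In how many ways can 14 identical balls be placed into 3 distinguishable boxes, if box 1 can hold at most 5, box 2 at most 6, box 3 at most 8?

21

Ignoring the caps, the number of non-negative solutions to x_1+…+x_3 = 14 is C(16,2) = 120.
Subtract solutions that violate a single cap (substitute x_i' = x_i − (cap_i+1)): x_1 ≥ 6 gives C(10,2) = 45; x_2 ≥ 7 gives C(9,2) = 36; x_3 ≥ 9 gives C(7,2) = 21. Together 102.
Add back pairs where two caps are both exceeded: 3 + 0 + 0 = 3.
By inclusion–exclusion the count is 120 − 102 + 3 = 21.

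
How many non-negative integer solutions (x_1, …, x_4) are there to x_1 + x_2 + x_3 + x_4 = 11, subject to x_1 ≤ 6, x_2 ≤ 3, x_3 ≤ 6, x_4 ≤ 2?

Ignoring the caps, the number of non-negative solutions to x_1+…+x_4 = 11 is C(14,3) = 364.
Subtract solutions that violate a single cap (substitute x_i' = x_i − (cap_i+1)): x_1 ≥ 7 gives C(7,3) = 35; x_2 ≥ 4 gives C(10,3) = 120; x_3 ≥ 7 gives C(7,3) = 35; x_4 ≥ 3 gives C(11,3) = 165. Together 355.
Add back pairs where two caps are both exceeded: 1 + 0 + 4 + 1 + 35 + 4 = 45.
By inclusion–exclusion the count is 364 − 355 + 45 = 54.

54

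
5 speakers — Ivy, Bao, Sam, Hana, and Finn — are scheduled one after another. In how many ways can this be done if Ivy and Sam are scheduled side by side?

Place the 3 others and the Ivy-Sam pair as 4 objects in a line; the pair has 2 internal arrangements.
That gives 2 × 4! = 2 × 24 = 48.

48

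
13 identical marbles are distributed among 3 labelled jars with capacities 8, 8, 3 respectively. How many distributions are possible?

22

By stars and bars, unrestricted non-negative solutions to x_1+…+x_3 = 13 number C(13+2,2) = 105.
Subtract solutions that violate a single cap (substitute x_i' = x_i − (cap_i+1)): x_1 ≥ 9 gives C(6,2) = 15; x_2 ≥ 9 gives C(6,2) = 15; x_3 ≥ 4 gives C(11,2) = 55. Together 85.
Add back pairs where two caps are both exceeded: 0 + 1 + 1 = 2.
By inclusion–exclusion the count is 105 − 85 + 2 = 22.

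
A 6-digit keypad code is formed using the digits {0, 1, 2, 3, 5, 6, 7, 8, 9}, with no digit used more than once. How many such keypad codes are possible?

60480

With no repetition, fill the 6 digits in order: 9 choices, then 8, down to 4.
That product is 9 × 8 × 7 × 6 × 5 × 4 = 60480.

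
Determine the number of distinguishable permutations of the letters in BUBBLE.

BUBBLE has 6 letters with B appearing 3 times.
The number of distinct arrangements is 6!/(3!) = 720/6 = 120.

120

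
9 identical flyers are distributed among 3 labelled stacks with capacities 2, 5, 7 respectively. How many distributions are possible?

15

By stars and bars, unrestricted non-negative solutions to x_1+…+x_3 = 9 number C(9+2,2) = 55.
Subtract solutions that violate a single cap (substitute x_i' = x_i − (cap_i+1)): x_1 ≥ 3 gives C(8,2) = 28; x_2 ≥ 6 gives C(5,2) = 10; x_3 ≥ 8 gives C(3,2) = 3. Together 41.
Add back pairs where two caps are both exceeded: 1 + 0 + 0 = 1.
By inclusion–exclusion the count is 55 − 41 + 1 = 15.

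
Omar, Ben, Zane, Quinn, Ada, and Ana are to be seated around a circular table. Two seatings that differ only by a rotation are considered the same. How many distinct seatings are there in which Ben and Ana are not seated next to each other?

All circular seatings of 6 people number (5)! = 120.
Those with Ben next to Ana: fuse the pair into one unit and seat 5 units around a circle — 2·(4)! = 48.
Subtracting, 120 − 48 = 72.

72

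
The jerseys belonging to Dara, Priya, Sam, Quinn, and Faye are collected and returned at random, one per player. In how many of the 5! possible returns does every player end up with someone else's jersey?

This is the derangement count D_5: permutations of 5 items with no fixed point.
By inclusion–exclusion this is Σ_{j=0}^{5} (−1)^j C(5,j)·(5−j)!.
Computing: 120 − 120 + 60 − 20 + 5 − 1 = 44.

44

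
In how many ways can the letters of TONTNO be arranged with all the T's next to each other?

Treat the 2 copies of T as a single block. The multiset to arrange is then {TT, N, N, O, O}, 5 items in all.
That gives (5)!/(2!·2!) = 30 arrangements.

30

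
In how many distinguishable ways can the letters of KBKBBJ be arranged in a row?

60

Letter multiplicities in KBKBBJ: B×3, J×1, K×2.
So there are 6! / (3!·2!) = 60 distinguishable arrangements.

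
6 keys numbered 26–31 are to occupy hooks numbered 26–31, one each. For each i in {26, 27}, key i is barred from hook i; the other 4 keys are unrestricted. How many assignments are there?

Let Aᵢ (for i ∈ {26, 27}) be the placements that put key i in its forbidden hook. Any j of these fix j positions, leaving (6−j)! ways to fill the rest, and there are C(2,j) ways to pick which j.
By inclusion–exclusion, the number of valid placements is Σ_{j=0}^{2} (−1)^j C(2,j)·(6−j)!.
Computing: 720 − 240 + 24 = 504.

504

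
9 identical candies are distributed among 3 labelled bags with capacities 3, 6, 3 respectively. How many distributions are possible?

10

Ignoring the caps, the number of non-negative solutions to x_1+…+x_3 = 9 is C(11,2) = 55.
Subtract solutions that violate a single cap (substitute x_i' = x_i − (cap_i+1)): x_1 ≥ 4 gives C(7,2) = 21; x_2 ≥ 7 gives C(4,2) = 6; x_3 ≥ 4 gives C(7,2) = 21. Together 48.
Add back pairs where two caps are both exceeded: 0 + 3 + 0 = 3.
By inclusion–exclusion the count is 55 − 48 + 3 = 10.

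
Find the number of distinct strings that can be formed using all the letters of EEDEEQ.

30

Letter multiplicities in EEDEEQ: D×1, E×4, Q×1.
The number of distinct arrangements is 6!/(4!) = 720/24 = 30.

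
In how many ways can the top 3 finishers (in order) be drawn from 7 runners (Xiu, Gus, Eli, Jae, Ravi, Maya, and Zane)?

210

This is an ordered selection of 3 from 7: P(7,3).
That gives 7 × 6 × 5 = 210.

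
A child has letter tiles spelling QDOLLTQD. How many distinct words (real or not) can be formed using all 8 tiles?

5040

Letter multiplicities in QDOLLTQD: D×2, L×2, O×1, Q×2, T×1.
The number of distinct arrangements is 8!/(2!·2!·2!) = 40320/8 = 5040.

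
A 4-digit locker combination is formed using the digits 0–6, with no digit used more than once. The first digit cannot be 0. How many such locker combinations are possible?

720

The first digit has 7−1 = 6 choices (anything except 0).
The remaining 3 digits are filled from the other 6 symbols without repetition: 6 × 5 × 4 = 120.
Total: 6 × 120 = 720.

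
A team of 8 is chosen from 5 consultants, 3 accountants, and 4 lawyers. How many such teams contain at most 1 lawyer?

33

Split by how many lawyers are chosen (0 through 1).
Sum: C(4,0)·C(8,8) + C(4,1)·C(8,7) = 1 + 32 = 33.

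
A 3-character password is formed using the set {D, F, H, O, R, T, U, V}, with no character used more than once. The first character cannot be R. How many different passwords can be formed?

294

The first character has 8−1 = 7 choices (anything except R).
The remaining 2 characters are filled from the other 7 symbols without repetition: 7 × 6 = 42.
Total: 7 × 42 = 294.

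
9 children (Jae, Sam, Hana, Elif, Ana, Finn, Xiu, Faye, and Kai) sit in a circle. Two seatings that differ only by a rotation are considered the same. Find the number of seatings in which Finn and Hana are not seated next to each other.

30240

All circular seatings of 9 people number (8)! = 40320.
Those with Finn next to Hana: fuse the pair into one unit and seat 8 units around a circle — 2·(7)! = 10080.
Subtracting, 40320 − 10080 = 30240.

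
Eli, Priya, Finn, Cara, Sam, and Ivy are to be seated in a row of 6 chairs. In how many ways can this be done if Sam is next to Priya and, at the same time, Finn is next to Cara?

Treat {Sam,Priya} as one block (2 orders) and {Finn,Cara} as another (2 orders).
That leaves 4 units to arrange: 2 × 2 × 4! = 4 × 24 = 96.

96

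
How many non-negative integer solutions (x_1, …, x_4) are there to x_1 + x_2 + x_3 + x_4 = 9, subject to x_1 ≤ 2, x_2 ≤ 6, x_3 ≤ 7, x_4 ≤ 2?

58

Ignoring the caps, the number of non-negative solutions to x_1+…+x_4 = 9 is C(12,3) = 220.
Subtract solutions that violate a single cap (substitute x_i' = x_i − (cap_i+1)): x_1 ≥ 3 gives C(9,3) = 84; x_2 ≥ 7 gives C(5,3) = 10; x_3 ≥ 8 gives C(4,3) = 4; x_4 ≥ 3 gives C(9,3) = 84. Together 182.
Add back pairs where two caps are both exceeded: 0 + 0 + 20 + 0 + 0 + 0 = 20.
By inclusion–exclusion the count is 220 − 182 + 20 = 58.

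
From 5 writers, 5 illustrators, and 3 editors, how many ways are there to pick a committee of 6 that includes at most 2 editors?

1596

Split by how many editors are chosen (0 through 2).
Sum: C(3,0)·C(10,6) + C(3,1)·C(10,5) + C(3,2)·C(10,4) = 210 + 756 + 630 = 1596.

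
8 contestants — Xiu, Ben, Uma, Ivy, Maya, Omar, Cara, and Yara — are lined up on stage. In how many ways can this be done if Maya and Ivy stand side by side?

10080

Glue Maya and Ivy into one block (2 internal orders), leaving 7 units to arrange in a row.
So the count is 2·(7)! = 10080.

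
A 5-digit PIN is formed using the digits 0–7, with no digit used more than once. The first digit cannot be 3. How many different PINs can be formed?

The first digit has 8−1 = 7 choices (anything except 3).
The remaining 4 digits are filled from the other 7 symbols without repetition: 7 × 6 × 5 × 4 = 840.
Total: 7 × 840 = 5880.

5880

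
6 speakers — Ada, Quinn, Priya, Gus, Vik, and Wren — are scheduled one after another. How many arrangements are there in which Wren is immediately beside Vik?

240

Place the 4 others and the Wren-Vik pair as 5 objects in a line; the pair has 2 internal arrangements.
So the count is 2·(5)! = 240.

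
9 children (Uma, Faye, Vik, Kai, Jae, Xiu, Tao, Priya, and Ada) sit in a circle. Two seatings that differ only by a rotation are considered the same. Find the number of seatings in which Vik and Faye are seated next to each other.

10080

Treat {Vik, Faye} as one unit (2 internal orders) and seat the resulting 8 units around the table: (7)! circular arrangements.
So 2 × (7)! = 2 × 5040 = 10080.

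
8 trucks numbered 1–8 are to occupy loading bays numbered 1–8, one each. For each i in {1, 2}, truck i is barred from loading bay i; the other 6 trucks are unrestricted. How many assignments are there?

Let Aᵢ (for i ∈ {1, 2}) be the placements that put truck i in its forbidden loading bay. Any j of these fix j positions, leaving (8−j)! ways to fill the rest, and there are C(2,j) ways to pick which j.
By inclusion–exclusion, the number of valid placements is Σ_{j=0}^{2} (−1)^j C(2,j)·(8−j)!.
Computing: 40320 − 10080 + 720 = 30960.

30960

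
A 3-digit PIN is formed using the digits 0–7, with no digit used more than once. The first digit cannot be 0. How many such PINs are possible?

294

The first digit has 8−1 = 7 choices (anything except 0).
The remaining 2 digits are filled from the other 7 symbols without repetition: 7 × 6 = 42.
Total: 7 × 42 = 294.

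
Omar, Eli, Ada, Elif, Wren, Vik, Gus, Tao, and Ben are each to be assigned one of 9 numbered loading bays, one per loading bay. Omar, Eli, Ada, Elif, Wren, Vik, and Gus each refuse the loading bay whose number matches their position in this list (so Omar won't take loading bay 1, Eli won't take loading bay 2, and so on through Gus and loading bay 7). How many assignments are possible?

165016

Let Aᵢ (for 1 ≤ i ≤ 7) be the placements that put person i in their forbidden loading bay. Any j of these fix j positions, leaving (9−j)! ways to fill the rest, and there are C(7,j) ways to pick which j.
By inclusion–exclusion, the number of valid placements is Σ_{j=0}^{7} (−1)^j C(7,j)·(9−j)!.
Computing: 362880 − 282240 + 105840 − 25200 + 4200 − 504 + 42 − 2 = 165016.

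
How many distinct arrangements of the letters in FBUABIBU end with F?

Fix F in the last position and arrange the remaining 7 letters.
Those 7 letters have B appearing 3 times and U appearing twice, giving (7)!/(3!·2!) = 420.

420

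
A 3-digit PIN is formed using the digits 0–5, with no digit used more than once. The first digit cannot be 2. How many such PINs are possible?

The first digit has 6−1 = 5 choices (anything except 2).
The remaining 2 digits are filled from the other 5 symbols without repetition: 5 × 4 = 20.
Total: 5 × 20 = 100.

100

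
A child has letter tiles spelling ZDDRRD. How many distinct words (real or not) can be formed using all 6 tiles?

60

ZDDRRD has 6 letters with D appearing 3 times and R appearing twice.
The number of distinct arrangements is 6!/(3!·2!) = 720/12 = 60.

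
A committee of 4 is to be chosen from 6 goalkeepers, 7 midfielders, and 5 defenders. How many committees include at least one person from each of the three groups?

1575

Unrestricted: C(18,4) = 3060 ways to pick any 4 of the 18.
Selections missing a whole group: no goalkeepers → C(12,4) = 495; no midfielders → C(11,4) = 330; no defenders → C(13,4) = 715.
Add back selections omitting two groups (i.e. drawn from a single group): C(6,4) + C(7,4) + C(5,4) = 55.
By inclusion–exclusion: 3060 − 1540 + 55 = 1575.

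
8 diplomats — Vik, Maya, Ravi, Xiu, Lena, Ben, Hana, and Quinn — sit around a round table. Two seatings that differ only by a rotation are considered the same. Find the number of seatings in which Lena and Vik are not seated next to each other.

Without the restriction there are (7)! = 5040 seatings.
Those with Lena next to Vik: fuse the pair into one unit and seat 7 units around a circle — 2·(6)! = 1440.
Subtracting, 5040 − 1440 = 3600.

3600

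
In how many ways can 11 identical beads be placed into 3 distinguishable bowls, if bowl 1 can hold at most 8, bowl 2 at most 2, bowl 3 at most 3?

6

Ignoring the caps, the number of non-negative solutions to x_1+…+x_3 = 11 is C(13,2) = 78.
Subtract solutions that violate a single cap (substitute x_i' = x_i − (cap_i+1)): x_1 ≥ 9 gives C(4,2) = 6; x_2 ≥ 3 gives C(10,2) = 45; x_3 ≥ 4 gives C(9,2) = 36. Together 87.
Add back pairs where two caps are both exceeded: 0 + 0 + 15 = 15.
By inclusion–exclusion the count is 78 − 87 + 15 = 6.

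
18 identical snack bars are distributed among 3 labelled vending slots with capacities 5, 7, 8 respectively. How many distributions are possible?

6

Ignoring the caps, the number of non-negative solutions to x_1+…+x_3 = 18 is C(20,2) = 190.
Subtract solutions that violate a single cap (substitute x_i' = x_i − (cap_i+1)): x_1 ≥ 6 gives C(14,2) = 91; x_2 ≥ 8 gives C(12,2) = 66; x_3 ≥ 9 gives C(11,2) = 55. Together 212.
Add back pairs where two caps are both exceeded: 15 + 10 + 3 = 28.
By inclusion–exclusion the count is 190 − 212 + 28 = 6.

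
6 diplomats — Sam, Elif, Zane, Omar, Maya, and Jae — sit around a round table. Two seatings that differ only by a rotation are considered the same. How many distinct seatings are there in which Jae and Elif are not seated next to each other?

Without the restriction there are (5)! = 120 seatings.
Those with Jae next to Elif: fuse the pair into one unit and seat 5 units around a circle — 2·(4)! = 48.
Subtracting, 120 − 48 = 72.

72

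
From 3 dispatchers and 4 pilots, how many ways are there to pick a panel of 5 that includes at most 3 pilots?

Split by how many pilots are chosen (0 through 3).
Sum: C(4,0)·C(3,5) + C(4,1)·C(3,4) + C(4,2)·C(3,3) + C(4,3)·C(3,2) = 0 + 0 + 6 + 12 = 18.

18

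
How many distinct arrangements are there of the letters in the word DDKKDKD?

35

DDKKDKD has 7 letters with D appearing 4 times and K appearing 3 times.
Dividing 7! = 5040 by 4!·3! = 144 for the repeated letters gives 35.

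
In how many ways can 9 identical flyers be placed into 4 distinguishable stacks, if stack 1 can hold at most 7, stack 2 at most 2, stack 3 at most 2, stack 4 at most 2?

23

Ignoring the caps, the number of non-negative solutions to x_1+…+x_4 = 9 is C(12,3) = 220.
Subtract solutions that violate a single cap (substitute x_i' = x_i − (cap_i+1)): x_1 ≥ 8 gives C(4,3) = 4; x_2 ≥ 3 gives C(9,3) = 84; x_3 ≥ 3 gives C(9,3) = 84; x_4 ≥ 3 gives C(9,3) = 84. Together 256.
Add back pairs where two caps are both exceeded: 0 + 0 + 0 + 20 + 20 + 20 = 60.
Subtract triples: 0 + 0 + 0 + 1 = 1.
By inclusion–exclusion the count is 220 − 256 + 60 − 1 = 23.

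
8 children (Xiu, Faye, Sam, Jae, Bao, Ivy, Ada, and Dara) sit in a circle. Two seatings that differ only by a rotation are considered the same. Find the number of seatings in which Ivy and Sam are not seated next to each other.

3600

Without the restriction there are (7)! = 5040 seatings.
Those with Ivy next to Sam: fuse the pair into one unit and seat 7 units around a circle — 2·(6)! = 1440.
Subtracting, 5040 − 1440 = 3600.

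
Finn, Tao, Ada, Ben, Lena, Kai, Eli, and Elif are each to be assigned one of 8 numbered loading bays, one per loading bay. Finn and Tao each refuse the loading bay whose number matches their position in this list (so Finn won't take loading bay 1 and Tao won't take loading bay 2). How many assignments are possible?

Let Aᵢ (for i ∈ {1, 2}) be the placements that put person i in their forbidden loading bay. Any j of these fix j positions, leaving (8−j)! ways to fill the rest, and there are C(2,j) ways to pick which j.
By inclusion–exclusion, the number of valid placements is Σ_{j=0}^{2} (−1)^j C(2,j)·(8−j)!.
Computing: 40320 − 10080 + 720 = 30960.

30960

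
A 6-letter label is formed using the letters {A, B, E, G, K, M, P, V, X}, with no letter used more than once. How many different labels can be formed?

60480

With no repetition, fill the 6 letters in order: 9 choices, then 8, down to 4.
9 × 8 × 7 × 6 × 5 × 4 = 60480.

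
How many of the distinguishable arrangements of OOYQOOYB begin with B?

Fix B in the first position and arrange the remaining 7 letters.
Those 7 letters have O appearing 4 times and Y appearing twice, giving (7)!/(4!·2!) = 105.

105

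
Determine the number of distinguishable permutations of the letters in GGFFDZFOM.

GGFFDZFOM has 9 letters with F appearing 3 times and G appearing twice.
The number of distinct arrangements is 9!/(3!·2!) = 362880/12 = 30240.

30240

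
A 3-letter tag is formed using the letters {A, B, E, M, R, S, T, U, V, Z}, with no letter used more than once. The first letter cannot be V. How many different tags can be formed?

The first letter has 10−1 = 9 choices (anything except V).
The remaining 2 letters are filled from the other 9 symbols without repetition: 9 × 8 = 72.
Total: 9 × 72 = 648.

648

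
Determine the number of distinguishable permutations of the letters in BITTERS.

Letter multiplicities in BITTERS: B×1, E×1, I×1, R×1, S×1, T×2.
The number of distinct arrangements is 7!/(2!) = 5040/2 = 2520.

2520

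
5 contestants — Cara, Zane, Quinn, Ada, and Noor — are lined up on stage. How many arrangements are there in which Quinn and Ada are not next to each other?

72

There are 5! = 120 arrangements in all. If Quinn and Ada are adjacent, merging them into one block gives 2·(4)! = 48 arrangements.
So 120 − 48 = 72 arrangements keep them apart.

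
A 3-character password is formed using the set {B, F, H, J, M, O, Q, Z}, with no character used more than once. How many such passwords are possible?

336

This is a permutation of 3 out of 8: P(8,3) = 8!/5!.
8 × 7 × 6 = 336.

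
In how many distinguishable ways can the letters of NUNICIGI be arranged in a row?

NUNICIGI has 8 letters with I appearing 3 times and N appearing twice.
So there are 8! / (3!·2!) = 3360 distinguishable arrangements.

3360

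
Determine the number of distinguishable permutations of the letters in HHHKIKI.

The 7 letters of HHHKIKI have repeats: H appearing 3 times, I appearing twice, and K appearing twice.
Dividing 7! = 5040 by 3!·2!·2! = 24 for the repeated letters gives 210.

210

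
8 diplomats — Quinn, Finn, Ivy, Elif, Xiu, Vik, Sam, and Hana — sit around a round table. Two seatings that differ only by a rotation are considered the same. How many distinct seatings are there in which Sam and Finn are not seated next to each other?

All circular seatings of 8 people number (7)! = 5040.
Seatings with Sam beside Finn: treat them as a block with 2 internal orders, giving 2 × (6)! = 1440.
Subtracting, 5040 − 1440 = 3600.

3600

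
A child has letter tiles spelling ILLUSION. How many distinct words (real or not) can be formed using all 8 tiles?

The 8 letters of ILLUSION have repeats: I appearing twice and L appearing twice.
The number of distinct arrangements is 8!/(2!·2!) = 40320/4 = 10080.

10080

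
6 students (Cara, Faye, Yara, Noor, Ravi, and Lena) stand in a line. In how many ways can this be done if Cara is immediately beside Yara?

Place the 4 others and the Cara-Yara pair as 5 objects in a line; the pair has 2 internal arrangements.
So the count is 2·(5)! = 240.

240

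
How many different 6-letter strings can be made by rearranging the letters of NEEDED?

The 6 letters of NEEDED have repeats: D appearing twice and E appearing 3 times.
The number of distinct arrangements is 6!/(3!·2!) = 720/12 = 60.

60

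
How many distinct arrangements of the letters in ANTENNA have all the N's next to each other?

60

Treat the 3 copies of N as a single block. The multiset to arrange is then {NNN, A, A, E, T}, 5 items in all.
That gives (5)!/(2!) = 60 arrangements.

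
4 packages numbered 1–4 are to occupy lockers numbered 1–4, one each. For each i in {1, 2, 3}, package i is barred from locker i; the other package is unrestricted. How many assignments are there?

Let Aᵢ (for i ∈ {1, 2, 3}) be the placements that put package i in its forbidden locker. Any j of these fix j positions, leaving (4−j)! ways to fill the rest, and there are C(3,j) ways to pick which j.
By inclusion–exclusion, the number of valid placements is Σ_{j=0}^{3} (−1)^j C(3,j)·(4−j)!.
Computing: 24 − 18 + 6 − 1 = 11.

11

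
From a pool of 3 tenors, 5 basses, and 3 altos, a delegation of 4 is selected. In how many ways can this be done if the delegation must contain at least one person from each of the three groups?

With no constraint there are C(11,4) = 330 possible selections.
Selections missing a whole group: no tenors → C(8,4) = 70; no basses → C(6,4) = 15; no altos → C(8,4) = 70.
Add back selections omitting two groups (i.e. drawn from a single group): C(3,4) + C(5,4) + C(3,4) = 5.
By inclusion–exclusion: 330 − 155 + 5 = 180.

180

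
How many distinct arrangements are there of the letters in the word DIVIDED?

420

DIVIDED has 7 letters with D appearing 3 times and I appearing twice.
So there are 7! / (3!·2!) = 420 distinguishable arrangements.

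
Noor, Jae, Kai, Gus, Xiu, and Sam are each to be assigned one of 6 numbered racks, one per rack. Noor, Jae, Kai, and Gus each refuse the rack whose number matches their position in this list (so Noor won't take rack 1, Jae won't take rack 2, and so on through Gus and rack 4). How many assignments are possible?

Let Aᵢ (for 1 ≤ i ≤ 4) be the placements that put person i in their forbidden rack. Any j of these fix j positions, leaving (6−j)! ways to fill the rest, and there are C(4,j) ways to pick which j.
By inclusion–exclusion, the number of valid placements is Σ_{j=0}^{4} (−1)^j C(4,j)·(6−j)!.
Computing: 720 − 480 + 144 − 24 + 2 = 362.

362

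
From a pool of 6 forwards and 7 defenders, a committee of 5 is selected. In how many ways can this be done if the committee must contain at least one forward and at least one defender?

1260

Unrestricted: C(13,5) = 1287 ways to pick any 5 of the 13.
Subtract selections that omit an entire group: no forwards → C(7,5) = 21; no defenders → C(6,5) = 6.
Both groups omitted at once is impossible, so 1287 − 27 = 1260.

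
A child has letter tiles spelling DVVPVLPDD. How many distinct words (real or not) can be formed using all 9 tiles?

Letter multiplicities in DVVPVLPDD: D×3, L×1, P×2, V×3.
Dividing 9! = 362880 by 3!·3!·2! = 72 for the repeated letters gives 5040.

5040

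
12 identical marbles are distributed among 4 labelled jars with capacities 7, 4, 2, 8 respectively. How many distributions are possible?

Without the upper bounds there are C(15,3) = 455 ways to split 12 among 4 jars.
Subtract solutions that violate a single cap (substitute x_i' = x_i − (cap_i+1)): x_1 ≥ 8 gives C(7,3) = 35; x_2 ≥ 5 gives C(10,3) = 120; x_3 ≥ 3 gives C(12,3) = 220; x_4 ≥ 9 gives C(6,3) = 20. Together 395.
Add back pairs where two caps are both exceeded: 0 + 4 + 0 + 35 + 0 + 1 = 40.
By inclusion–exclusion the count is 455 − 395 + 40 = 100.

100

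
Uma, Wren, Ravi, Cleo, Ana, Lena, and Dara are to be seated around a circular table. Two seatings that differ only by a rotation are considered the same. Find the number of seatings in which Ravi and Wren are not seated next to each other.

All circular seatings of 7 people number (6)! = 720.
Seatings with Ravi beside Wren: treat them as a block with 2 internal orders, giving 2 × (5)! = 240.
Subtracting, 720 − 240 = 480.

480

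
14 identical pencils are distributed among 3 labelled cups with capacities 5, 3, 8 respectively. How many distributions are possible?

Ignoring the caps, the number of non-negative solutions to x_1+…+x_3 = 14 is C(16,2) = 120.
Subtract solutions that violate a single cap (substitute x_i' = x_i − (cap_i+1)): x_1 ≥ 6 gives C(10,2) = 45; x_2 ≥ 4 gives C(12,2) = 66; x_3 ≥ 9 gives C(7,2) = 21. Together 132.
Add back pairs where two caps are both exceeded: 15 + 0 + 3 = 18.
By inclusion–exclusion the count is 120 − 132 + 18 = 6.

6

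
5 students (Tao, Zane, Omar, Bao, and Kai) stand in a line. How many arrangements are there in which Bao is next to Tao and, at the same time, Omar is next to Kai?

24

Treat {Bao,Tao} as one block (2 orders) and {Omar,Kai} as another (2 orders).
That leaves 3 units to arrange: 2 × 2 × 3! = 4 × 6 = 24.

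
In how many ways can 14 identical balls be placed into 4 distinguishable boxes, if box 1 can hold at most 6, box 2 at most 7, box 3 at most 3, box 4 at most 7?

146

By stars and bars, unrestricted non-negative solutions to x_1+…+x_4 = 14 number C(14+3,3) = 680.
Subtract solutions that violate a single cap (substitute x_i' = x_i − (cap_i+1)): x_1 ≥ 7 gives C(10,3) = 120; x_2 ≥ 8 gives C(9,3) = 84; x_3 ≥ 4 gives C(13,3) = 286; x_4 ≥ 8 gives C(9,3) = 84. Together 574.
Add back pairs where two caps are both exceeded: 0 + 20 + 0 + 10 + 0 + 10 = 40.
By inclusion–exclusion the count is 680 − 574 + 40 = 146.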